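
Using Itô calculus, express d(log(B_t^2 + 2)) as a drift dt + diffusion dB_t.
d(log(B_t^2 + 2)) = ((2 - B_t^2)/(B_t^2 + 2)^2) dt + (2*B_t/(B_t^2 + 2)) dB_t

Itô's formula for f(B_t) gives d f(B_t) = f'(B_t) dB_t + (1/2) f''(B_t) dt. Compute derivatives of f(x) = log(x^2 + 2):
  f'(x)  = 2*x/(x^2 + 2)
  f''(x) = 2*(2 - x^2)/(x^2 + 2)^2
Substitute x = B_t and multiply the f'' term by 1/2:
  drift     = (1/2) * (2*(2 - x^2)/(x^2 + 2)^2) evaluated at B_t = (2 - B_t^2)/(B_t^2 + 2)^2
  diffusion = (2*x/(x^2 + 2)) evaluated at B_t = 2*B_t/(B_t^2 + 2)
Therefore d(log(B_t^2 + 2)) = ((2 - B_t^2)/(B_t^2 + 2)^2) dt + (2*B_t/(B_t^2 + 2)) dB_t.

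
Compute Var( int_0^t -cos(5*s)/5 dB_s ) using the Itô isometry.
Var = t/50 + sin(10*t)/500

The Itô integral of a deterministic integrand f(s) has mean 0 because each increment f(s) * (B_{s+ds} - B_s) has mean 0. By the Itô isometry:
  Var( int_0^t f(s) dB_s ) = E[ (int_0^t f(s) dB_s)^2 ] = int_0^t f(s)^2 ds.
Here f(s) = -cos(5*s)/5, so f(s)^2 = cos(5*s)^2/25. Integrate:
  int_0^t (cos(5*s)^2/25) ds = t/50 + sin(10*t)/500.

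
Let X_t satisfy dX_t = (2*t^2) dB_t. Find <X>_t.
<X>_t = 4*t^5/5

For an Itô process dX_t = a(t) dt + b(t) dB_t, the quadratic variation is <X>_t = int_0^t b(s)^2 ds (the drift term does not contribute). Here b(s) = 2*s^2, so
  b(s)^2 = 4*s^4.
Integrating from 0 to t:
  <X>_t = int_0^t (4*s^4) ds = 4*t^5/5.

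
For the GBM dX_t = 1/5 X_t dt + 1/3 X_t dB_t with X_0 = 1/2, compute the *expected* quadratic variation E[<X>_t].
E[<X>_t] = 5*exp(23*t/45)/92 - 5/92

<X>_t = int_0^t ((1/3) * X_s)^2 ds. Taking expectation inside the integral: E[<X>_t] = (1/3)^2 * int_0^t E[X_s^2] ds. For GBM, E[X_s^2] = x_0^2 * exp((2 mu + sigma^2) s). Integrating:
  E[<X>_t] = (1/3)^2 * (1/2)^2 * (exp((2*(1/5) + (1/3)^2) t) - 1) / (2*(1/5) + (1/3)^2)
           = (1/3)^2 * (1/2)^2 * (exp((23/45) t) - 1) / (23/45) = 5*exp(23*t/45)/92 - 5/92.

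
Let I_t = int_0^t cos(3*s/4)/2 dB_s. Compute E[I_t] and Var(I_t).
E[I_t] = 0; Var(I_t) = t/8 + sin(3*t/2)/12

The Itô integral of a deterministic integrand f(s) has mean 0 because each increment f(s) * (B_{s+ds} - B_s) has mean 0. By the Itô isometry:
  Var( int_0^t f(s) dB_s ) = E[ (int_0^t f(s) dB_s)^2 ] = int_0^t f(s)^2 ds.
Here f(s) = cos(3*s/4)/2, so f(s)^2 = cos(3*s/4)^2/4. Integrate:
  int_0^t (cos(3*s/4)^2/4) ds = t/8 + sin(3*t/2)/12.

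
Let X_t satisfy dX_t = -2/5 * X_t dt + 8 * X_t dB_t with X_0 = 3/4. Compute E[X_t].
E[X_t] = 3*exp(-2*t/5)/4

For GBM dX = mu X dt + sigma X dB with X_0 = x_0, apply Itô to Y = log X: dY = (mu - sigma^2/2) dt + sigma dB, so Y_t = log(x_0) + (mu - sigma^2/2) t + sigma B_t and hence X_t = x_0 * exp((mu - sigma^2/2) t + sigma B_t).
With mu = -2/5, sigma = 8, x_0 = 3/4, this gives:
  X_t = 3/4 * exp((-162/5) * t + (8) * B_t).
Since sigma*B_t ~ Normal(0, sigma^2 t), E[exp(sigma*B_t)] = exp(sigma^2 t / 2); so E[X_t] = x_0 * exp((mu - sigma^2/2) t) * exp(sigma^2 t / 2) = x_0 * exp(mu t) = 3*exp(-2*t/5)/4.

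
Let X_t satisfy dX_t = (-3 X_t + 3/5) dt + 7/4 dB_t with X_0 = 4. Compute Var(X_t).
Var(X_t) = 49/96 - 49*exp(-6*t)/96

The variance V(t) = Var(X_t) satisfies V'(t) = 2 a V(t) + c^2 with V(0) = 0 (drift coefficient is linear in X, diffusion is constant). With a = -3, c = 7/4, the solution is
  V(t) = (c^2 / (2 a)) * (exp(2 a t) - 1)
       = ((7/4)^2 / (2*(-3))) * (exp((-6) t) - 1)
       = 49/96 - 49*exp(-6*t)/96.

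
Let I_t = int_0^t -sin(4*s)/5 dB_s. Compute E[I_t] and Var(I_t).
E[I_t] = 0; Var(I_t) = t/50 - sin(4*t)*cos(4*t)/200

The Itô integral of a deterministic integrand f(s) has mean 0 because each increment f(s) * (B_{s+ds} - B_s) has mean 0. By the Itô isometry:
  Var( int_0^t f(s) dB_s ) = E[ (int_0^t f(s) dB_s)^2 ] = int_0^t f(s)^2 ds.
Here f(s) = -sin(4*s)/5, so f(s)^2 = sin(4*s)^2/25. Integrate:
  int_0^t (sin(4*s)^2/25) ds = t/50 - sin(4*t)*cos(4*t)/200.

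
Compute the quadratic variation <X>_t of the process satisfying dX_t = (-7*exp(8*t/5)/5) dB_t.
<X>_t = 49*exp(16*t/5)/80 - 49/80

For an Itô process dX_t = a(t) dt + b(t) dB_t, the quadratic variation is <X>_t = int_0^t b(s)^2 ds (the drift term does not contribute). Here b(s) = -7*exp(8*s/5)/5, so
  b(s)^2 = 49*exp(16*s/5)/25.
Integrating from 0 to t:
  <X>_t = int_0^t (49*exp(16*s/5)/25) ds = 49*exp(16*t/5)/80 - 49/80.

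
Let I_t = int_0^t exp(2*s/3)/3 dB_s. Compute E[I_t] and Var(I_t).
E[I_t] = 0; Var(I_t) = exp(4*t/3)/12 - 1/12

The Itô integral of a deterministic integrand f(s) has mean 0 because each increment f(s) * (B_{s+ds} - B_s) has mean 0. By the Itô isometry:
  Var( int_0^t f(s) dB_s ) = E[ (int_0^t f(s) dB_s)^2 ] = int_0^t f(s)^2 ds.
Here f(s) = exp(2*s/3)/3, so f(s)^2 = exp(4*s/3)/9. Integrate:
  int_0^t (exp(4*s/3)/9) ds = exp(4*t/3)/12 - 1/12.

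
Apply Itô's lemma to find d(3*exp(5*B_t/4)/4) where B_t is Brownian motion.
d(3*exp(5*B_t/4)/4) = (75*exp(5*B_t/4)/128) dt + (15*exp(5*B_t/4)/16) dB_t

Itô's formula for f(B_t) gives d f(B_t) = f'(B_t) dB_t + (1/2) f''(B_t) dt. Compute derivatives of f(x) = 3*exp(5*x/4)/4:
  f'(x)  = 15*exp(5*x/4)/16
  f''(x) = 75*exp(5*x/4)/64
Substitute x = B_t and multiply the f'' term by 1/2:
  drift     = (1/2) * (75*exp(5*x/4)/64) evaluated at B_t = 75*exp(5*B_t/4)/128
  diffusion = (15*exp(5*x/4)/16) evaluated at B_t = 15*exp(5*B_t/4)/16
Therefore d(3*exp(5*B_t/4)/4) = (75*exp(5*B_t/4)/128) dt + (15*exp(5*B_t/4)/16) dB_t.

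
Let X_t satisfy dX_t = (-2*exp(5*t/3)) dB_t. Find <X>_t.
<X>_t = 6*exp(10*t/3)/5 - 6/5

For an Itô process dX_t = a(t) dt + b(t) dB_t, the quadratic variation is <X>_t = int_0^t b(s)^2 ds (the drift term does not contribute). Here b(s) = -2*exp(5*s/3), so
  b(s)^2 = 4*exp(10*s/3).
Integrating from 0 to t:
  <X>_t = int_0^t (4*exp(10*s/3)) ds = 6*exp(10*t/3)/5 - 6/5.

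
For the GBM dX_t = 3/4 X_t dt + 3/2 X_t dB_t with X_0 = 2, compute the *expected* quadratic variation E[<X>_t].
E[<X>_t] = 12*exp(15*t/4)/5 - 12/5

<X>_t = int_0^t ((3/2) * X_s)^2 ds. Taking expectation inside the integral: E[<X>_t] = (3/2)^2 * int_0^t E[X_s^2] ds. For GBM, E[X_s^2] = x_0^2 * exp((2 mu + sigma^2) s). Integrating:
  E[<X>_t] = (3/2)^2 * 2^2 * (exp((2*(3/4) + (3/2)^2) t) - 1) / (2*(3/4) + (3/2)^2)
           = (3/2)^2 * 2^2 * (exp((15/4) t) - 1) / (15/4) = 12*exp(15*t/4)/5 - 12/5.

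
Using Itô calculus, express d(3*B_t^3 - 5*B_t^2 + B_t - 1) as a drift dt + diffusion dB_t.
d(3*B_t^3 - 5*B_t^2 + B_t - 1) = (9*B_t - 5) dt + (9*B_t^2 - 10*B_t + 1) dB_t

Itô's formula for f(B_t) gives d f(B_t) = f'(B_t) dB_t + (1/2) f''(B_t) dt. Compute derivatives of f(x) = 3*x^3 - 5*x^2 + x - 1:
  f'(x)  = 9*x^2 - 10*x + 1
  f''(x) = 18*x - 10
Substitute x = B_t and multiply the f'' term by 1/2:
  drift     = (1/2) * (18*x - 10) evaluated at B_t = 9*B_t - 5
  diffusion = (9*x^2 - 10*x + 1) evaluated at B_t = 9*B_t^2 - 10*B_t + 1
Therefore d(3*B_t^3 - 5*B_t^2 + B_t - 1) = (9*B_t - 5) dt + (9*B_t^2 - 10*B_t + 1) dB_t.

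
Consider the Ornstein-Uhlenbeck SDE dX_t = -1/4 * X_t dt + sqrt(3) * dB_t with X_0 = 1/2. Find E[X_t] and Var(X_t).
E[X_t] = exp(-t/4)/2; Var(X_t) = 6 - 6*exp(-t/2)

The OU SDE dX = -theta X dt + sigma dB admits the integrating factor exp(theta t): d(exp(theta t) X_t) = sigma exp(theta t) dB_t. Integrating from 0 to t:
  X_t = x_0 * exp(-theta t) + sigma * int_0^t exp(-theta (t-s)) dB_s.
The Itô integral has mean 0 and (by the Itô isometry) variance sigma^2 * int_0^t exp(-2 theta (t - s)) ds = sigma^2 * (1 - exp(-2 theta t)) / (2 theta).
With theta = 1/4, sigma = sqrt(3), x_0 = 1/2:
  E[X_t] = 1/2 * exp(-1/4 t) = exp(-t/4)/2
  Var(X_t) = (sqrt(3))^2 * (1 - exp(-2*1/4 t)) / (2 * 1/4) = 6 - 6*exp(-t/2).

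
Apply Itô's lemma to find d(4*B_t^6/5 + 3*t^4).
d(4*B_t^6/5 + 3*t^4) = (12*B_t^4 + 12*t^3) dt + (24*B_t^5/5) dB_t

Itô's formula for f(t, x): d f(t, B_t) = (f_t + (1/2) f_xx) dt + f_x dB_t. Compute partials of f(t, x) = 3*t^4 + 4*x^6/5:
  f_t(t,x)  = 12*t^3
  f_x(t,x)  = 24*x^5/5
  f_xx(t,x) = 24*x^4
Assemble drift = f_t + (1/2) f_xx = 12*t^3 + 12*x^4 and diffusion = f_x = 24*x^5/5. Substituting x = B_t:
  d(4*B_t^6/5 + 3*t^4) = (12*B_t^4 + 12*t^3) dt + (24*B_t^5/5) dB_t.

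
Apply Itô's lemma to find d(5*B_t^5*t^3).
d(5*B_t^5*t^3) = (B_t^3*t^2*(15*B_t^2 + 50*t)) dt + (25*B_t^4*t^3) dB_t

Itô's formula for f(t, x): d f(t, B_t) = (f_t + (1/2) f_xx) dt + f_x dB_t. Compute partials of f(t, x) = 5*t^3*x^5:
  f_t(t,x)  = 15*t^2*x^5
  f_x(t,x)  = 25*t^3*x^4
  f_xx(t,x) = 100*t^3*x^3
Assemble drift = f_t + (1/2) f_xx = t^2*x^3*(50*t + 15*x^2) and diffusion = f_x = 25*t^3*x^4. Substituting x = B_t:
  d(5*B_t^5*t^3) = (B_t^3*t^2*(15*B_t^2 + 50*t)) dt + (25*B_t^4*t^3) dB_t.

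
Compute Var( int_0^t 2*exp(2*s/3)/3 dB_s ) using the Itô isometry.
Var = exp(4*t/3)/3 - 1/3

The Itô integral of a deterministic integrand f(s) has mean 0 because each increment f(s) * (B_{s+ds} - B_s) has mean 0. By the Itô isometry:
  Var( int_0^t f(s) dB_s ) = E[ (int_0^t f(s) dB_s)^2 ] = int_0^t f(s)^2 ds.
Here f(s) = 2*exp(2*s/3)/3, so f(s)^2 = 4*exp(4*s/3)/9. Integrate:
  int_0^t (4*exp(4*s/3)/9) ds = exp(4*t/3)/3 - 1/3.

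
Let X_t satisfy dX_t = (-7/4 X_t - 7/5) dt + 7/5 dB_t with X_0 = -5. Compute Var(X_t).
Var(X_t) = 14/25 - 14*exp(-7*t/2)/25

The variance V(t) = Var(X_t) satisfies V'(t) = 2 a V(t) + c^2 with V(0) = 0 (drift coefficient is linear in X, diffusion is constant). With a = -7/4, c = 7/5, the solution is
  V(t) = (c^2 / (2 a)) * (exp(2 a t) - 1)
       = ((7/5)^2 / (2*(-7/4))) * (exp((-7/2) t) - 1)
       = 14/25 - 14*exp(-7*t/2)/25.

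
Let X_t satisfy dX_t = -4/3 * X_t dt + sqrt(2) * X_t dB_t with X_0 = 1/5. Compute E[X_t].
E[X_t] = exp(-4*t/3)/5

For GBM dX = mu X dt + sigma X dB with X_0 = x_0, apply Itô to Y = log X: dY = (mu - sigma^2/2) dt + sigma dB, so Y_t = log(x_0) + (mu - sigma^2/2) t + sigma B_t and hence X_t = x_0 * exp((mu - sigma^2/2) t + sigma B_t).
With mu = -4/3, sigma = sqrt(2), x_0 = 1/5, this gives:
  X_t = 1/5 * exp((-7/3) * t + (sqrt(2)) * B_t).
Since sigma*B_t ~ Normal(0, sigma^2 t), E[exp(sigma*B_t)] = exp(sigma^2 t / 2); so E[X_t] = x_0 * exp((mu - sigma^2/2) t) * exp(sigma^2 t / 2) = x_0 * exp(mu t) = exp(-4*t/3)/5.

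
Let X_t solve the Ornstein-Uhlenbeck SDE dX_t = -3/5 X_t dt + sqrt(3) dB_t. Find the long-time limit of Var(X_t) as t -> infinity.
lim Var(X_t) = 5/2

The OU SDE dX = -theta X dt + sigma dB admits the integrating factor exp(theta t): d(exp(theta t) X_t) = sigma exp(theta t) dB_t. Integrating from 0 to t gives X_t = x_0 * exp(-theta t) + sigma * int_0^t exp(-theta (t-s)) dB_s for any initial x_0. The Itô integral has variance (by the Itô isometry) sigma^2 * int_0^t exp(-2 theta (t - s)) ds = sigma^2 * (1 - exp(-2 theta t)) / (2 theta), independent of x_0.
With theta = 3/5, sigma = sqrt(3):
  Var(X_t) = (sqrt(3))^2 * (1 - exp(-2*3/5 t)) / (2 * 3/5) = 5/2 - 5*exp(-6*t/5)/2.
As t -> infinity, exp(-2*3/5 t) -> 0, so the stationary variance is sigma^2 / (2 theta) = 5/2.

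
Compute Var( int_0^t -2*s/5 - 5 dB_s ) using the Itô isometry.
Var = t*(4*t^2 + 150*t + 1875)/75

The Itô integral of a deterministic integrand f(s) has mean 0 because each increment f(s) * (B_{s+ds} - B_s) has mean 0. By the Itô isometry:
  Var( int_0^t f(s) dB_s ) = E[ (int_0^t f(s) dB_s)^2 ] = int_0^t f(s)^2 ds.
Here f(s) = -2*s/5 - 5, so f(s)^2 = (2*s + 25)^2/25. Integrate:
  int_0^t ((2*s + 25)^2/25) ds = t*(4*t^2 + 150*t + 1875)/75.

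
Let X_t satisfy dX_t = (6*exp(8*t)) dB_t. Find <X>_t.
<X>_t = 9*exp(16*t)/4 - 9/4

For an Itô process dX_t = a(t) dt + b(t) dB_t, the quadratic variation is <X>_t = int_0^t b(s)^2 ds (the drift term does not contribute). Here b(s) = 6*exp(8*s), so
  b(s)^2 = 36*exp(16*s).
Integrating from 0 to t:
  <X>_t = int_0^t (36*exp(16*s)) ds = 9*exp(16*t)/4 - 9/4.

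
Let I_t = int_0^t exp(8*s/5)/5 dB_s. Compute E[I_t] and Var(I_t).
E[I_t] = 0; Var(I_t) = exp(16*t/5)/80 - 1/80

The Itô integral of a deterministic integrand f(s) has mean 0 because each increment f(s) * (B_{s+ds} - B_s) has mean 0. By the Itô isometry:
  Var( int_0^t f(s) dB_s ) = E[ (int_0^t f(s) dB_s)^2 ] = int_0^t f(s)^2 ds.
Here f(s) = exp(8*s/5)/5, so f(s)^2 = exp(16*s/5)/25. Integrate:
  int_0^t (exp(16*s/5)/25) ds = exp(16*t/5)/80 - 1/80.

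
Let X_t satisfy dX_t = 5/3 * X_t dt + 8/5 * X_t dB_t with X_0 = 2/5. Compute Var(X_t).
Var(X_t) = 4*(exp(64*t/25) - 1)*exp(10*t/3)/25

For GBM dX = mu X dt + sigma X dB with X_0 = x_0, apply Itô to Y = log X: dY = (mu - sigma^2/2) dt + sigma dB, so Y_t = log(x_0) + (mu - sigma^2/2) t + sigma B_t and hence X_t = x_0 * exp((mu - sigma^2/2) t + sigma B_t).
With mu = 5/3, sigma = 8/5, x_0 = 2/5, this gives:
  X_t = 2/5 * exp((29/75) * t + (8/5) * B_t).
Since sigma*B_t ~ Normal(0, sigma^2 t), E[exp(sigma*B_t)] = exp(sigma^2 t / 2); so E[X_t] = x_0 * exp((mu - sigma^2/2) t) * exp(sigma^2 t / 2) = x_0 * exp(mu t) = 2*exp(5*t/3)/5.
Var(X_t) = E[X_t^2] - (E[X_t])^2 = x_0^2 * exp(2 mu t) * (exp(sigma^2 t) - 1) = 4*(exp(64*t/25) - 1)*exp(10*t/3)/25.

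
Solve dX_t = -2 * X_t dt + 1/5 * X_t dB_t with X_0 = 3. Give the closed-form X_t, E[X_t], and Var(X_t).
X_t = 3 * exp((-101/50) t + (1/5) B_t); E[X_t] = 3*exp(-2*t); Var(X_t) = (9*exp(t/25) - 9)*exp(-4*t)

For GBM dX = mu X dt + sigma X dB with X_0 = x_0, apply Itô to Y = log X: dY = (mu - sigma^2/2) dt + sigma dB, so Y_t = log(x_0) + (mu - sigma^2/2) t + sigma B_t and hence X_t = x_0 * exp((mu - sigma^2/2) t + sigma B_t).
With mu = -2, sigma = 1/5, x_0 = 3, this gives:
  X_t = 3 * exp((-101/50) * t + (1/5) * B_t).
Since sigma*B_t ~ Normal(0, sigma^2 t), E[exp(sigma*B_t)] = exp(sigma^2 t / 2); so E[X_t] = x_0 * exp((mu - sigma^2/2) t) * exp(sigma^2 t / 2) = x_0 * exp(mu t) = 3*exp(-2*t).
Var(X_t) = E[X_t^2] - (E[X_t])^2 = x_0^2 * exp(2 mu t) * (exp(sigma^2 t) - 1) = (9*exp(t/25) - 9)*exp(-4*t).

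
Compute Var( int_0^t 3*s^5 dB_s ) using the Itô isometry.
Var = 9*t^11/11

The Itô integral of a deterministic integrand f(s) has mean 0 because each increment f(s) * (B_{s+ds} - B_s) has mean 0. By the Itô isometry:
  Var( int_0^t f(s) dB_s ) = E[ (int_0^t f(s) dB_s)^2 ] = int_0^t f(s)^2 ds.
Here f(s) = 3*s^5, so f(s)^2 = 9*s^10. Integrate:
  int_0^t (9*s^10) ds = 9*t^11/11.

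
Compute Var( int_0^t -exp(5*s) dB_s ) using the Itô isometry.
Var = exp(10*t)/10 - 1/10

The Itô integral of a deterministic integrand f(s) has mean 0 because each increment f(s) * (B_{s+ds} - B_s) has mean 0. By the Itô isometry:
  Var( int_0^t f(s) dB_s ) = E[ (int_0^t f(s) dB_s)^2 ] = int_0^t f(s)^2 ds.
Here f(s) = -exp(5*s), so f(s)^2 = exp(10*s). Integrate:
  int_0^t (exp(10*s)) ds = exp(10*t)/10 - 1/10.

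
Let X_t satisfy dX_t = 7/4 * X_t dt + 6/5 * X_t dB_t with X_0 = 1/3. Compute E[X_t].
E[X_t] = exp(7*t/4)/3

For GBM dX = mu X dt + sigma X dB with X_0 = x_0, apply Itô to Y = log X: dY = (mu - sigma^2/2) dt + sigma dB, so Y_t = log(x_0) + (mu - sigma^2/2) t + sigma B_t and hence X_t = x_0 * exp((mu - sigma^2/2) t + sigma B_t).
With mu = 7/4, sigma = 6/5, x_0 = 1/3, this gives:
  X_t = 1/3 * exp((103/100) * t + (6/5) * B_t).
Since sigma*B_t ~ Normal(0, sigma^2 t), E[exp(sigma*B_t)] = exp(sigma^2 t / 2); so E[X_t] = x_0 * exp((mu - sigma^2/2) t) * exp(sigma^2 t / 2) = x_0 * exp(mu t) = exp(7*t/4)/3.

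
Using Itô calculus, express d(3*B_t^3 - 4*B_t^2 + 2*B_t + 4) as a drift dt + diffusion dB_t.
d(3*B_t^3 - 4*B_t^2 + 2*B_t + 4) = (9*B_t - 4) dt + (9*B_t^2 - 8*B_t + 2) dB_t

Itô's formula for f(B_t) gives d f(B_t) = f'(B_t) dB_t + (1/2) f''(B_t) dt. Compute derivatives of f(x) = 3*x^3 - 4*x^2 + 2*x + 4:
  f'(x)  = 9*x^2 - 8*x + 2
  f''(x) = 18*x - 8
Substitute x = B_t and multiply the f'' term by 1/2:
  drift     = (1/2) * (18*x - 8) evaluated at B_t = 9*B_t - 4
  diffusion = (9*x^2 - 8*x + 2) evaluated at B_t = 9*B_t^2 - 8*B_t + 2
Therefore d(3*B_t^3 - 4*B_t^2 + 2*B_t + 4) = (9*B_t - 4) dt + (9*B_t^2 - 8*B_t + 2) dB_t.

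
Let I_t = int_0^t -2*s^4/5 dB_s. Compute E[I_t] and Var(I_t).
E[I_t] = 0; Var(I_t) = 4*t^9/225

The Itô integral of a deterministic integrand f(s) has mean 0 because each increment f(s) * (B_{s+ds} - B_s) has mean 0. By the Itô isometry:
  Var( int_0^t f(s) dB_s ) = E[ (int_0^t f(s) dB_s)^2 ] = int_0^t f(s)^2 ds.
Here f(s) = -2*s^4/5, so f(s)^2 = 4*s^8/25. Integrate:
  int_0^t (4*s^8/25) ds = 4*t^9/225.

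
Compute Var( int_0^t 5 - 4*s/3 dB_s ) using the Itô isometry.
Var = t*(16*t^2 - 180*t + 675)/27

The Itô integral of a deterministic integrand f(s) has mean 0 because each increment f(s) * (B_{s+ds} - B_s) has mean 0. By the Itô isometry:
  Var( int_0^t f(s) dB_s ) = E[ (int_0^t f(s) dB_s)^2 ] = int_0^t f(s)^2 ds.
Here f(s) = 5 - 4*s/3, so f(s)^2 = (4*s - 15)^2/9. Integrate:
  int_0^t ((4*s - 15)^2/9) ds = t*(16*t^2 - 180*t + 675)/27.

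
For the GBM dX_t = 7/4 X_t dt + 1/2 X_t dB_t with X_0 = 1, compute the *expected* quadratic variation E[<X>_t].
E[<X>_t] = exp(15*t/4)/15 - 1/15

<X>_t = int_0^t ((1/2) * X_s)^2 ds. Taking expectation inside the integral: E[<X>_t] = (1/2)^2 * int_0^t E[X_s^2] ds. For GBM, E[X_s^2] = x_0^2 * exp((2 mu + sigma^2) s). Integrating:
  E[<X>_t] = (1/2)^2 * 1^2 * (exp((2*(7/4) + (1/2)^2) t) - 1) / (2*(7/4) + (1/2)^2)
           = (1/2)^2 * 1^2 * (exp((15/4) t) - 1) / (15/4) = exp(15*t/4)/15 - 1/15.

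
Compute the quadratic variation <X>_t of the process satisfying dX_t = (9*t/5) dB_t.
<X>_t = 27*t^3/25

For an Itô process dX_t = a(t) dt + b(t) dB_t, the quadratic variation is <X>_t = int_0^t b(s)^2 ds (the drift term does not contribute). Here b(s) = 9*s/5, so
  b(s)^2 = 81*s^2/25.
Integrating from 0 to t:
  <X>_t = int_0^t (81*s^2/25) ds = 27*t^3/25.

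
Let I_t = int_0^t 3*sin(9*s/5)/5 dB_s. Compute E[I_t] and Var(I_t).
E[I_t] = 0; Var(I_t) = 9*t/50 - sin(18*t/5)/20

The Itô integral of a deterministic integrand f(s) has mean 0 because each increment f(s) * (B_{s+ds} - B_s) has mean 0. By the Itô isometry:
  Var( int_0^t f(s) dB_s ) = E[ (int_0^t f(s) dB_s)^2 ] = int_0^t f(s)^2 ds.
Here f(s) = 3*sin(9*s/5)/5, so f(s)^2 = 9*sin(9*s/5)^2/25. Integrate:
  int_0^t (9*sin(9*s/5)^2/25) ds = 9*t/50 - sin(18*t/5)/20.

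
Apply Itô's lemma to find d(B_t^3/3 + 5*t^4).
d(B_t^3/3 + 5*t^4) = (B_t + 20*t^3) dt + (B_t^2) dB_t

Itô's formula for f(t, x): d f(t, B_t) = (f_t + (1/2) f_xx) dt + f_x dB_t. Compute partials of f(t, x) = 5*t^4 + x^3/3:
  f_t(t,x)  = 20*t^3
  f_x(t,x)  = x^2
  f_xx(t,x) = 2*x
Assemble drift = f_t + (1/2) f_xx = 20*t^3 + x and diffusion = f_x = x^2. Substituting x = B_t:
  d(B_t^3/3 + 5*t^4) = (B_t + 20*t^3) dt + (B_t^2) dB_t.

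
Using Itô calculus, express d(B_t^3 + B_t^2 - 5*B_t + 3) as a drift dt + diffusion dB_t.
d(B_t^3 + B_t^2 - 5*B_t + 3) = (3*B_t + 1) dt + (3*B_t^2 + 2*B_t - 5) dB_t

Itô's formula for f(B_t) gives d f(B_t) = f'(B_t) dB_t + (1/2) f''(B_t) dt. Compute derivatives of f(x) = x^3 + x^2 - 5*x + 3:
  f'(x)  = 3*x^2 + 2*x - 5
  f''(x) = 6*x + 2
Substitute x = B_t and multiply the f'' term by 1/2:
  drift     = (1/2) * (6*x + 2) evaluated at B_t = 3*B_t + 1
  diffusion = (3*x^2 + 2*x - 5) evaluated at B_t = 3*B_t^2 + 2*B_t - 5
Therefore d(B_t^3 + B_t^2 - 5*B_t + 3) = (3*B_t + 1) dt + (3*B_t^2 + 2*B_t - 5) dB_t.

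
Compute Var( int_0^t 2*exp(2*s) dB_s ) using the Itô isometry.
Var = exp(4*t) - 1

The Itô integral of a deterministic integrand f(s) has mean 0 because each increment f(s) * (B_{s+ds} - B_s) has mean 0. By the Itô isometry:
  Var( int_0^t f(s) dB_s ) = E[ (int_0^t f(s) dB_s)^2 ] = int_0^t f(s)^2 ds.
Here f(s) = 2*exp(2*s), so f(s)^2 = 4*exp(4*s). Integrate:
  int_0^t (4*exp(4*s)) ds = exp(4*t) - 1.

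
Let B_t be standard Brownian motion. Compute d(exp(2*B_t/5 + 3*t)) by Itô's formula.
d(exp(2*B_t/5 + 3*t)) = (77*exp(2*B_t/5 + 3*t)/25) dt + (2*exp(2*B_t/5 + 3*t)/5) dB_t

Itô's formula for f(t, x): d f(t, B_t) = (f_t + (1/2) f_xx) dt + f_x dB_t. Compute partials of f(t, x) = exp(3*t + 2*x/5):
  f_t(t,x)  = 3*exp(3*t + 2*x/5)
  f_x(t,x)  = 2*exp(3*t + 2*x/5)/5
  f_xx(t,x) = 4*exp(3*t + 2*x/5)/25
Assemble drift = f_t + (1/2) f_xx = 77*exp(3*t + 2*x/5)/25 and diffusion = f_x = 2*exp(3*t + 2*x/5)/5. Substituting x = B_t:
  d(exp(2*B_t/5 + 3*t)) = (77*exp(2*B_t/5 + 3*t)/25) dt + (2*exp(2*B_t/5 + 3*t)/5) dB_t.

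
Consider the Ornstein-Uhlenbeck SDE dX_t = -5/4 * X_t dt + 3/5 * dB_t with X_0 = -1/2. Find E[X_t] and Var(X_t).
E[X_t] = -exp(-5*t/4)/2; Var(X_t) = 18/125 - 18*exp(-5*t/2)/125

The OU SDE dX = -theta X dt + sigma dB admits the integrating factor exp(theta t): d(exp(theta t) X_t) = sigma exp(theta t) dB_t. Integrating from 0 to t:
  X_t = x_0 * exp(-theta t) + sigma * int_0^t exp(-theta (t-s)) dB_s.
The Itô integral has mean 0 and (by the Itô isometry) variance sigma^2 * int_0^t exp(-2 theta (t - s)) ds = sigma^2 * (1 - exp(-2 theta t)) / (2 theta).
With theta = 5/4, sigma = 3/5, x_0 = -1/2:
  E[X_t] = -1/2 * exp(-5/4 t) = -exp(-5*t/4)/2
  Var(X_t) = (3/5)^2 * (1 - exp(-2*5/4 t)) / (2 * 5/4) = 18/125 - 18*exp(-5*t/2)/125.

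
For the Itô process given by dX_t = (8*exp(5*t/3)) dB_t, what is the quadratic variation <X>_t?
<X>_t = 96*exp(10*t/3)/5 - 96/5

For an Itô process dX_t = a(t) dt + b(t) dB_t, the quadratic variation is <X>_t = int_0^t b(s)^2 ds (the drift term does not contribute). Here b(s) = 8*exp(5*s/3), so
  b(s)^2 = 64*exp(10*s/3).
Integrating from 0 to t:
  <X>_t = int_0^t (64*exp(10*s/3)) ds = 96*exp(10*t/3)/5 - 96/5.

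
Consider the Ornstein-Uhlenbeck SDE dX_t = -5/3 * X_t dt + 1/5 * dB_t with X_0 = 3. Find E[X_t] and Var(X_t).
E[X_t] = 3*exp(-5*t/3); Var(X_t) = 3/250 - 3*exp(-10*t/3)/250

The OU SDE dX = -theta X dt + sigma dB admits the integrating factor exp(theta t): d(exp(theta t) X_t) = sigma exp(theta t) dB_t. Integrating from 0 to t:
  X_t = x_0 * exp(-theta t) + sigma * int_0^t exp(-theta (t-s)) dB_s.
The Itô integral has mean 0 and (by the Itô isometry) variance sigma^2 * int_0^t exp(-2 theta (t - s)) ds = sigma^2 * (1 - exp(-2 theta t)) / (2 theta).
With theta = 5/3, sigma = 1/5, x_0 = 3:
  E[X_t] = 3 * exp(-5/3 t) = 3*exp(-5*t/3)
  Var(X_t) = (1/5)^2 * (1 - exp(-2*5/3 t)) / (2 * 5/3) = 3/250 - 3*exp(-10*t/3)/250.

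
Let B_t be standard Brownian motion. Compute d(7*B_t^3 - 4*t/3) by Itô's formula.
d(7*B_t^3 - 4*t/3) = (21*B_t - 4/3) dt + (21*B_t^2) dB_t

Itô's formula for f(t, x): d f(t, B_t) = (f_t + (1/2) f_xx) dt + f_x dB_t. Compute partials of f(t, x) = -4*t/3 + 7*x^3:
  f_t(t,x)  = -4/3
  f_x(t,x)  = 21*x^2
  f_xx(t,x) = 42*x
Assemble drift = f_t + (1/2) f_xx = 21*x - 4/3 and diffusion = f_x = 21*x^2. Substituting x = B_t:
  d(7*B_t^3 - 4*t/3) = (21*B_t - 4/3) dt + (21*B_t^2) dB_t.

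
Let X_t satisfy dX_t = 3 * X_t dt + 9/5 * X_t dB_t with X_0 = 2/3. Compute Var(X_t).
Var(X_t) = 4*(exp(81*t/25) - 1)*exp(6*t)/9

For GBM dX = mu X dt + sigma X dB with X_0 = x_0, apply Itô to Y = log X: dY = (mu - sigma^2/2) dt + sigma dB, so Y_t = log(x_0) + (mu - sigma^2/2) t + sigma B_t and hence X_t = x_0 * exp((mu - sigma^2/2) t + sigma B_t).
With mu = 3, sigma = 9/5, x_0 = 2/3, this gives:
  X_t = 2/3 * exp((69/50) * t + (9/5) * B_t).
Since sigma*B_t ~ Normal(0, sigma^2 t), E[exp(sigma*B_t)] = exp(sigma^2 t / 2); so E[X_t] = x_0 * exp((mu - sigma^2/2) t) * exp(sigma^2 t / 2) = x_0 * exp(mu t) = 2*exp(3*t)/3.
Var(X_t) = E[X_t^2] - (E[X_t])^2 = x_0^2 * exp(2 mu t) * (exp(sigma^2 t) - 1) = 4*(exp(81*t/25) - 1)*exp(6*t)/9.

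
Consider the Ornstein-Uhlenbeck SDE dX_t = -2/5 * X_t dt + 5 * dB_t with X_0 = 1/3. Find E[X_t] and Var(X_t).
E[X_t] = exp(-2*t/5)/3; Var(X_t) = 125/4 - 125*exp(-4*t/5)/4

The OU SDE dX = -theta X dt + sigma dB admits the integrating factor exp(theta t): d(exp(theta t) X_t) = sigma exp(theta t) dB_t. Integrating from 0 to t:
  X_t = x_0 * exp(-theta t) + sigma * int_0^t exp(-theta (t-s)) dB_s.
The Itô integral has mean 0 and (by the Itô isometry) variance sigma^2 * int_0^t exp(-2 theta (t - s)) ds = sigma^2 * (1 - exp(-2 theta t)) / (2 theta).
With theta = 2/5, sigma = 5, x_0 = 1/3:
  E[X_t] = 1/3 * exp(-2/5 t) = exp(-2*t/5)/3
  Var(X_t) = (5)^2 * (1 - exp(-2*2/5 t)) / (2 * 2/5) = 125/4 - 125*exp(-4*t/5)/4.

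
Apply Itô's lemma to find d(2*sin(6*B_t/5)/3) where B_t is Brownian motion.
d(2*sin(6*B_t/5)/3) = (-12*sin(6*B_t/5)/25) dt + (4*cos(6*B_t/5)/5) dB_t

Itô's formula for f(B_t) gives d f(B_t) = f'(B_t) dB_t + (1/2) f''(B_t) dt. Compute derivatives of f(x) = 2*sin(6*x/5)/3:
  f'(x)  = 4*cos(6*x/5)/5
  f''(x) = -24*sin(6*x/5)/25
Substitute x = B_t and multiply the f'' term by 1/2:
  drift     = (1/2) * (-24*sin(6*x/5)/25) evaluated at B_t = -12*sin(6*B_t/5)/25
  diffusion = (4*cos(6*x/5)/5) evaluated at B_t = 4*cos(6*B_t/5)/5
Therefore d(2*sin(6*B_t/5)/3) = (-12*sin(6*B_t/5)/25) dt + (4*cos(6*B_t/5)/5) dB_t.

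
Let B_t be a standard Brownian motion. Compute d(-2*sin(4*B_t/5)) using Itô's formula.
d(-2*sin(4*B_t/5)) = (16*sin(4*B_t/5)/25) dt + (-8*cos(4*B_t/5)/5) dB_t

Itô's formula for f(B_t) gives d f(B_t) = f'(B_t) dB_t + (1/2) f''(B_t) dt. Compute derivatives of f(x) = -2*sin(4*x/5):
  f'(x)  = -8*cos(4*x/5)/5
  f''(x) = 32*sin(4*x/5)/25
Substitute x = B_t and multiply the f'' term by 1/2:
  drift     = (1/2) * (32*sin(4*x/5)/25) evaluated at B_t = 16*sin(4*B_t/5)/25
  diffusion = (-8*cos(4*x/5)/5) evaluated at B_t = -8*cos(4*B_t/5)/5
Therefore d(-2*sin(4*B_t/5)) = (16*sin(4*B_t/5)/25) dt + (-8*cos(4*B_t/5)/5) dB_t.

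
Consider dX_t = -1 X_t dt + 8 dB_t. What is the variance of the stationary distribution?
lim Var(X_t) = 32

The OU SDE dX = -theta X dt + sigma dB admits the integrating factor exp(theta t): d(exp(theta t) X_t) = sigma exp(theta t) dB_t. Integrating from 0 to t gives X_t = x_0 * exp(-theta t) + sigma * int_0^t exp(-theta (t-s)) dB_s for any initial x_0. The Itô integral has variance (by the Itô isometry) sigma^2 * int_0^t exp(-2 theta (t - s)) ds = sigma^2 * (1 - exp(-2 theta t)) / (2 theta), independent of x_0.
With theta = 1, sigma = 8:
  Var(X_t) = (8)^2 * (1 - exp(-2*1 t)) / (2 * 1) = 32 - 32*exp(-2*t).
As t -> infinity, exp(-2*1 t) -> 0, so the stationary variance is sigma^2 / (2 theta) = 32.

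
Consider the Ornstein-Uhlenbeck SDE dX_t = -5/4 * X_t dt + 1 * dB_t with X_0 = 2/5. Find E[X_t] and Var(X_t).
E[X_t] = 2*exp(-5*t/4)/5; Var(X_t) = 2/5 - 2*exp(-5*t/2)/5

The OU SDE dX = -theta X dt + sigma dB admits the integrating factor exp(theta t): d(exp(theta t) X_t) = sigma exp(theta t) dB_t. Integrating from 0 to t:
  X_t = x_0 * exp(-theta t) + sigma * int_0^t exp(-theta (t-s)) dB_s.
The Itô integral has mean 0 and (by the Itô isometry) variance sigma^2 * int_0^t exp(-2 theta (t - s)) ds = sigma^2 * (1 - exp(-2 theta t)) / (2 theta).
With theta = 5/4, sigma = 1, x_0 = 2/5:
  E[X_t] = 2/5 * exp(-5/4 t) = 2*exp(-5*t/4)/5
  Var(X_t) = (1)^2 * (1 - exp(-2*5/4 t)) / (2 * 5/4) = 2/5 - 2*exp(-5*t/2)/5.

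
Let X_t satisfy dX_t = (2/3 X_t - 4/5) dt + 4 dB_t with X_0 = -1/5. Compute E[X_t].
E[X_t] = 6/5 - 7*exp(2*t/3)/5

Taking expectations and using E[dB_t] = 0, the mean m(t) = E[X_t] satisfies the ODE m'(t) = a m(t) + b with m(0) = x_0. With a = 2/3, b = -4/5, x_0 = -1/5, the solution is
  m(t) = x_0 * exp(a t) + (b/a) * (exp(a t) - 1)
       = (-1/5) * exp((2/3) t) + ((-4/5)/(2/3)) * (exp((2/3) t) - 1)
       = 6/5 - 7*exp(2*t/3)/5.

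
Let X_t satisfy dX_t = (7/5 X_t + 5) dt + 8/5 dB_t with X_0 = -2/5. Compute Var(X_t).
Var(X_t) = 32*exp(14*t/5)/35 - 32/35

The variance V(t) = Var(X_t) satisfies V'(t) = 2 a V(t) + c^2 with V(0) = 0 (drift coefficient is linear in X, diffusion is constant). With a = 7/5, c = 8/5, the solution is
  V(t) = (c^2 / (2 a)) * (exp(2 a t) - 1)
       = ((8/5)^2 / (2*(7/5))) * (exp((14/5) t) - 1)
       = 32*exp(14*t/5)/35 - 32/35.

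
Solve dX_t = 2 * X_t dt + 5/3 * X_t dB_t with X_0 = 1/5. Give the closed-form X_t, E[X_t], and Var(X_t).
X_t = 1/5 * exp((11/18) t + (5/3) B_t); E[X_t] = exp(2*t)/5; Var(X_t) = (exp(25*t/9) - 1)*exp(4*t)/25

For GBM dX = mu X dt + sigma X dB with X_0 = x_0, apply Itô to Y = log X: dY = (mu - sigma^2/2) dt + sigma dB, so Y_t = log(x_0) + (mu - sigma^2/2) t + sigma B_t and hence X_t = x_0 * exp((mu - sigma^2/2) t + sigma B_t).
With mu = 2, sigma = 5/3, x_0 = 1/5, this gives:
  X_t = 1/5 * exp((11/18) * t + (5/3) * B_t).
Since sigma*B_t ~ Normal(0, sigma^2 t), E[exp(sigma*B_t)] = exp(sigma^2 t / 2); so E[X_t] = x_0 * exp((mu - sigma^2/2) t) * exp(sigma^2 t / 2) = x_0 * exp(mu t) = exp(2*t)/5.
Var(X_t) = E[X_t^2] - (E[X_t])^2 = x_0^2 * exp(2 mu t) * (exp(sigma^2 t) - 1) = (exp(25*t/9) - 1)*exp(4*t)/25.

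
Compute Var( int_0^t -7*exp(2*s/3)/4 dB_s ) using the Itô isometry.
Var = 147*exp(4*t/3)/64 - 147/64

The Itô integral of a deterministic integrand f(s) has mean 0 because each increment f(s) * (B_{s+ds} - B_s) has mean 0. By the Itô isometry:
  Var( int_0^t f(s) dB_s ) = E[ (int_0^t f(s) dB_s)^2 ] = int_0^t f(s)^2 ds.
Here f(s) = -7*exp(2*s/3)/4, so f(s)^2 = 49*exp(4*s/3)/16. Integrate:
  int_0^t (49*exp(4*s/3)/16) ds = 147*exp(4*t/3)/64 - 147/64.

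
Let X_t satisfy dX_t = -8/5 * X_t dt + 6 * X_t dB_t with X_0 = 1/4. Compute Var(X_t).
Var(X_t) = (exp(36*t) - 1)*exp(-16*t/5)/16

For GBM dX = mu X dt + sigma X dB with X_0 = x_0, apply Itô to Y = log X: dY = (mu - sigma^2/2) dt + sigma dB, so Y_t = log(x_0) + (mu - sigma^2/2) t + sigma B_t and hence X_t = x_0 * exp((mu - sigma^2/2) t + sigma B_t).
With mu = -8/5, sigma = 6, x_0 = 1/4, this gives:
  X_t = 1/4 * exp((-98/5) * t + (6) * B_t).
Since sigma*B_t ~ Normal(0, sigma^2 t), E[exp(sigma*B_t)] = exp(sigma^2 t / 2); so E[X_t] = x_0 * exp((mu - sigma^2/2) t) * exp(sigma^2 t / 2) = x_0 * exp(mu t) = exp(-8*t/5)/4.
Var(X_t) = E[X_t^2] - (E[X_t])^2 = x_0^2 * exp(2 mu t) * (exp(sigma^2 t) - 1) = (exp(36*t) - 1)*exp(-16*t/5)/16.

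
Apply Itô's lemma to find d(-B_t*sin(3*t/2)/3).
d(-B_t*sin(3*t/2)/3) = (-B_t*cos(3*t/2)/2) dt + (-sin(3*t/2)/3) dB_t

Itô's formula for f(t, x): d f(t, B_t) = (f_t + (1/2) f_xx) dt + f_x dB_t. Compute partials of f(t, x) = -x*sin(3*t/2)/3:
  f_t(t,x)  = -x*cos(3*t/2)/2
  f_x(t,x)  = -sin(3*t/2)/3
  f_xx(t,x) = 0
Assemble drift = f_t + (1/2) f_xx = -x*cos(3*t/2)/2 and diffusion = f_x = -sin(3*t/2)/3. Substituting x = B_t:
  d(-B_t*sin(3*t/2)/3) = (-B_t*cos(3*t/2)/2) dt + (-sin(3*t/2)/3) dB_t.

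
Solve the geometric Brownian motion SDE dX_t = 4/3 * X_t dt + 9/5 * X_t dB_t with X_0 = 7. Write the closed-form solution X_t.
X_t = 7 * exp((-43/150) * t + (9/5) * B_t)

For GBM dX = mu X dt + sigma X dB with X_0 = x_0, apply Itô to Y = log X: dY = (mu - sigma^2/2) dt + sigma dB, so Y_t = log(x_0) + (mu - sigma^2/2) t + sigma B_t and hence X_t = x_0 * exp((mu - sigma^2/2) t + sigma B_t).
With mu = 4/3, sigma = 9/5, x_0 = 7, this gives:
  X_t = 7 * exp((-43/150) * t + (9/5) * B_t).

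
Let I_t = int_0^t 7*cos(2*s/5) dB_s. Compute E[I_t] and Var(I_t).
E[I_t] = 0; Var(I_t) = 49*t/2 + 245*sin(4*t/5)/8

The Itô integral of a deterministic integrand f(s) has mean 0 because each increment f(s) * (B_{s+ds} - B_s) has mean 0. By the Itô isometry:
  Var( int_0^t f(s) dB_s ) = E[ (int_0^t f(s) dB_s)^2 ] = int_0^t f(s)^2 ds.
Here f(s) = 7*cos(2*s/5), so f(s)^2 = 49*cos(2*s/5)^2. Integrate:
  int_0^t (49*cos(2*s/5)^2) ds = 49*t/2 + 245*sin(4*t/5)/8.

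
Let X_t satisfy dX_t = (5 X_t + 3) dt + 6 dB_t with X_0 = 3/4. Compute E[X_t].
E[X_t] = 27*exp(5*t)/20 - 3/5

Taking expectations and using E[dB_t] = 0, the mean m(t) = E[X_t] satisfies the ODE m'(t) = a m(t) + b with m(0) = x_0. With a = 5, b = 3, x_0 = 3/4, the solution is
  m(t) = x_0 * exp(a t) + (b/a) * (exp(a t) - 1)
       = (3/4) * exp(5 t) + (3/5) * (exp(5 t) - 1)
       = 27*exp(5*t)/20 - 3/5.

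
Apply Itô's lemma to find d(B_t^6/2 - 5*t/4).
d(B_t^6/2 - 5*t/4) = (15*B_t^4/2 - 5/4) dt + (3*B_t^5) dB_t

Itô's formula for f(t, x): d f(t, B_t) = (f_t + (1/2) f_xx) dt + f_x dB_t. Compute partials of f(t, x) = -5*t/4 + x^6/2:
  f_t(t,x)  = -5/4
  f_x(t,x)  = 3*x^5
  f_xx(t,x) = 15*x^4
Assemble drift = f_t + (1/2) f_xx = 15*x^4/2 - 5/4 and diffusion = f_x = 3*x^5. Substituting x = B_t:
  d(B_t^6/2 - 5*t/4) = (15*B_t^4/2 - 5/4) dt + (3*B_t^5) dB_t.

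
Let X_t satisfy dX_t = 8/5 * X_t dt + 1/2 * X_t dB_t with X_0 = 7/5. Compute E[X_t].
E[X_t] = 7*exp(8*t/5)/5

For GBM dX = mu X dt + sigma X dB with X_0 = x_0, apply Itô to Y = log X: dY = (mu - sigma^2/2) dt + sigma dB, so Y_t = log(x_0) + (mu - sigma^2/2) t + sigma B_t and hence X_t = x_0 * exp((mu - sigma^2/2) t + sigma B_t).
With mu = 8/5, sigma = 1/2, x_0 = 7/5, this gives:
  X_t = 7/5 * exp((59/40) * t + (1/2) * B_t).
Since sigma*B_t ~ Normal(0, sigma^2 t), E[exp(sigma*B_t)] = exp(sigma^2 t / 2); so E[X_t] = x_0 * exp((mu - sigma^2/2) t) * exp(sigma^2 t / 2) = x_0 * exp(mu t) = 7*exp(8*t/5)/5.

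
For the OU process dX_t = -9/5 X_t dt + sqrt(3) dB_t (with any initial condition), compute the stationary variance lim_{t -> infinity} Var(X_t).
lim Var(X_t) = 5/6

The OU SDE dX = -theta X dt + sigma dB admits the integrating factor exp(theta t): d(exp(theta t) X_t) = sigma exp(theta t) dB_t. Integrating from 0 to t gives X_t = x_0 * exp(-theta t) + sigma * int_0^t exp(-theta (t-s)) dB_s for any initial x_0. The Itô integral has variance (by the Itô isometry) sigma^2 * int_0^t exp(-2 theta (t - s)) ds = sigma^2 * (1 - exp(-2 theta t)) / (2 theta), independent of x_0.
With theta = 9/5, sigma = sqrt(3):
  Var(X_t) = (sqrt(3))^2 * (1 - exp(-2*9/5 t)) / (2 * 9/5) = 5/6 - 5*exp(-18*t/5)/6.
As t -> infinity, exp(-2*9/5 t) -> 0, so the stationary variance is sigma^2 / (2 theta) = 5/6.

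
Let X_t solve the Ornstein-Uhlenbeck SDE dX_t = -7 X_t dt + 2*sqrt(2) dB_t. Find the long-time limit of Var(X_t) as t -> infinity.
lim Var(X_t) = 4/7

The OU SDE dX = -theta X dt + sigma dB admits the integrating factor exp(theta t): d(exp(theta t) X_t) = sigma exp(theta t) dB_t. Integrating from 0 to t gives X_t = x_0 * exp(-theta t) + sigma * int_0^t exp(-theta (t-s)) dB_s for any initial x_0. The Itô integral has variance (by the Itô isometry) sigma^2 * int_0^t exp(-2 theta (t - s)) ds = sigma^2 * (1 - exp(-2 theta t)) / (2 theta), independent of x_0.
With theta = 7, sigma = 2*sqrt(2):
  Var(X_t) = (2*sqrt(2))^2 * (1 - exp(-2*7 t)) / (2 * 7) = 4/7 - 4*exp(-14*t)/7.
As t -> infinity, exp(-2*7 t) -> 0, so the stationary variance is sigma^2 / (2 theta) = 4/7.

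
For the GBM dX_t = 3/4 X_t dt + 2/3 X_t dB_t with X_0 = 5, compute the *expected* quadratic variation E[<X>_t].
E[<X>_t] = 40*exp(35*t/18)/7 - 40/7

<X>_t = int_0^t ((2/3) * X_s)^2 ds. Taking expectation inside the integral: E[<X>_t] = (2/3)^2 * int_0^t E[X_s^2] ds. For GBM, E[X_s^2] = x_0^2 * exp((2 mu + sigma^2) s). Integrating:
  E[<X>_t] = (2/3)^2 * 5^2 * (exp((2*(3/4) + (2/3)^2) t) - 1) / (2*(3/4) + (2/3)^2)
           = (2/3)^2 * 5^2 * (exp((35/18) t) - 1) / (35/18) = 40*exp(35*t/18)/7 - 40/7.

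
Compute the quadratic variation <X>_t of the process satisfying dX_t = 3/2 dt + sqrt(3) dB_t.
<X>_t = 3*t

For an Itô process dX_t = a(t) dt + b(t) dB_t, the quadratic variation is <X>_t = int_0^t b(s)^2 ds (the drift term does not contribute). Here b(s) = sqrt(3), so
  b(s)^2 = 3.
Integrating from 0 to t:
  <X>_t = int_0^t (3) ds = 3*t.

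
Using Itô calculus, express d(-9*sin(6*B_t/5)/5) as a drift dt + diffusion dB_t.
d(-9*sin(6*B_t/5)/5) = (162*sin(6*B_t/5)/125) dt + (-54*cos(6*B_t/5)/25) dB_t

Itô's formula for f(B_t) gives d f(B_t) = f'(B_t) dB_t + (1/2) f''(B_t) dt. Compute derivatives of f(x) = -9*sin(6*x/5)/5:
  f'(x)  = -54*cos(6*x/5)/25
  f''(x) = 324*sin(6*x/5)/125
Substitute x = B_t and multiply the f'' term by 1/2:
  drift     = (1/2) * (324*sin(6*x/5)/125) evaluated at B_t = 162*sin(6*B_t/5)/125
  diffusion = (-54*cos(6*x/5)/25) evaluated at B_t = -54*cos(6*B_t/5)/25
Therefore d(-9*sin(6*B_t/5)/5) = (162*sin(6*B_t/5)/125) dt + (-54*cos(6*B_t/5)/25) dB_t.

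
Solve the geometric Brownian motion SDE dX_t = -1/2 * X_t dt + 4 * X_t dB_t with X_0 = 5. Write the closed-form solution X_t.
X_t = 5 * exp((-17/2) * t + (4) * B_t)

For GBM dX = mu X dt + sigma X dB with X_0 = x_0, apply Itô to Y = log X: dY = (mu - sigma^2/2) dt + sigma dB, so Y_t = log(x_0) + (mu - sigma^2/2) t + sigma B_t and hence X_t = x_0 * exp((mu - sigma^2/2) t + sigma B_t).
With mu = -1/2, sigma = 4, x_0 = 5, this gives:
  X_t = 5 * exp((-17/2) * t + (4) * B_t).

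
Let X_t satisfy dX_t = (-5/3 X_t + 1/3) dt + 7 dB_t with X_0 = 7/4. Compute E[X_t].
E[X_t] = 1/5 + 31*exp(-5*t/3)/20

Taking expectations and using E[dB_t] = 0, the mean m(t) = E[X_t] satisfies the ODE m'(t) = a m(t) + b with m(0) = x_0. With a = -5/3, b = 1/3, x_0 = 7/4, the solution is
  m(t) = x_0 * exp(a t) + (b/a) * (exp(a t) - 1)
       = (7/4) * exp((-5/3) t) + ((1/3)/(-5/3)) * (exp((-5/3) t) - 1)
       = 1/5 + 31*exp(-5*t/3)/20.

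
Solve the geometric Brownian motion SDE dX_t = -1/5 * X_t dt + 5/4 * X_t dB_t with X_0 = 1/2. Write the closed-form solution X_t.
X_t = 1/2 * exp((-157/160) * t + (5/4) * B_t)

For GBM dX = mu X dt + sigma X dB with X_0 = x_0, apply Itô to Y = log X: dY = (mu - sigma^2/2) dt + sigma dB, so Y_t = log(x_0) + (mu - sigma^2/2) t + sigma B_t and hence X_t = x_0 * exp((mu - sigma^2/2) t + sigma B_t).
With mu = -1/5, sigma = 5/4, x_0 = 1/2, this gives:
  X_t = 1/2 * exp((-157/160) * t + (5/4) * B_t).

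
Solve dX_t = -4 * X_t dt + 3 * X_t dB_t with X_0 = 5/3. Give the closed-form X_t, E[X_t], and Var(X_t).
X_t = 5/3 * exp((-17/2) t + (3) B_t); E[X_t] = 5*exp(-4*t)/3; Var(X_t) = (25*exp(9*t) - 25)*exp(-8*t)/9

For GBM dX = mu X dt + sigma X dB with X_0 = x_0, apply Itô to Y = log X: dY = (mu - sigma^2/2) dt + sigma dB, so Y_t = log(x_0) + (mu - sigma^2/2) t + sigma B_t and hence X_t = x_0 * exp((mu - sigma^2/2) t + sigma B_t).
With mu = -4, sigma = 3, x_0 = 5/3, this gives:
  X_t = 5/3 * exp((-17/2) * t + (3) * B_t).
Since sigma*B_t ~ Normal(0, sigma^2 t), E[exp(sigma*B_t)] = exp(sigma^2 t / 2); so E[X_t] = x_0 * exp((mu - sigma^2/2) t) * exp(sigma^2 t / 2) = x_0 * exp(mu t) = 5*exp(-4*t)/3.
Var(X_t) = E[X_t^2] - (E[X_t])^2 = x_0^2 * exp(2 mu t) * (exp(sigma^2 t) - 1) = (25*exp(9*t) - 25)*exp(-8*t)/9.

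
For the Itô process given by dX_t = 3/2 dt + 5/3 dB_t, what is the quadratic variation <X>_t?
<X>_t = 25*t/9

For an Itô process dX_t = a(t) dt + b(t) dB_t, the quadratic variation is <X>_t = int_0^t b(s)^2 ds (the drift term does not contribute). Here b(s) = 5/3, so
  b(s)^2 = 25/9.
Integrating from 0 to t:
  <X>_t = int_0^t (25/9) ds = 25*t/9.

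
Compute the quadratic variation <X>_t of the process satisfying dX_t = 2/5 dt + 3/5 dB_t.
<X>_t = 9*t/25

For an Itô process dX_t = a(t) dt + b(t) dB_t, the quadratic variation is <X>_t = int_0^t b(s)^2 ds (the drift term does not contribute). Here b(s) = 3/5, so
  b(s)^2 = 9/25.
Integrating from 0 to t:
  <X>_t = int_0^t (9/25) ds = 9*t/25.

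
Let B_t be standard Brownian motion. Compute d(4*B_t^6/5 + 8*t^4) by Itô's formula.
d(4*B_t^6/5 + 8*t^4) = (12*B_t^4 + 32*t^3) dt + (24*B_t^5/5) dB_t

Itô's formula for f(t, x): d f(t, B_t) = (f_t + (1/2) f_xx) dt + f_x dB_t. Compute partials of f(t, x) = 8*t^4 + 4*x^6/5:
  f_t(t,x)  = 32*t^3
  f_x(t,x)  = 24*x^5/5
  f_xx(t,x) = 24*x^4
Assemble drift = f_t + (1/2) f_xx = 32*t^3 + 12*x^4 and diffusion = f_x = 24*x^5/5. Substituting x = B_t:
  d(4*B_t^6/5 + 8*t^4) = (12*B_t^4 + 32*t^3) dt + (24*B_t^5/5) dB_t.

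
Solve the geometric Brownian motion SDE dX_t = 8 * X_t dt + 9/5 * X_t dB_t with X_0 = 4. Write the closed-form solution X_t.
X_t = 4 * exp((319/50) * t + (9/5) * B_t)

For GBM dX = mu X dt + sigma X dB with X_0 = x_0, apply Itô to Y = log X: dY = (mu - sigma^2/2) dt + sigma dB, so Y_t = log(x_0) + (mu - sigma^2/2) t + sigma B_t and hence X_t = x_0 * exp((mu - sigma^2/2) t + sigma B_t).
With mu = 8, sigma = 9/5, x_0 = 4, this gives:
  X_t = 4 * exp((319/50) * t + (9/5) * B_t).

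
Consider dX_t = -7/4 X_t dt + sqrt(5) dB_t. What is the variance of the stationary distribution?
lim Var(X_t) = 10/7

The OU SDE dX = -theta X dt + sigma dB admits the integrating factor exp(theta t): d(exp(theta t) X_t) = sigma exp(theta t) dB_t. Integrating from 0 to t gives X_t = x_0 * exp(-theta t) + sigma * int_0^t exp(-theta (t-s)) dB_s for any initial x_0. The Itô integral has variance (by the Itô isometry) sigma^2 * int_0^t exp(-2 theta (t - s)) ds = sigma^2 * (1 - exp(-2 theta t)) / (2 theta), independent of x_0.
With theta = 7/4, sigma = sqrt(5):
  Var(X_t) = (sqrt(5))^2 * (1 - exp(-2*7/4 t)) / (2 * 7/4) = 10/7 - 10*exp(-7*t/2)/7.
As t -> infinity, exp(-2*7/4 t) -> 0, so the stationary variance is sigma^2 / (2 theta) = 10/7.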